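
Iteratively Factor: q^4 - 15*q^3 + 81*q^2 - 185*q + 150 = (q - 3)*(q^3 - 12*q^2 + 45*q - 50) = (q - 5)*(q - 3)*(q^2 - 7*q + 10) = (q - 5)^2*(q - 3)*(q - 2)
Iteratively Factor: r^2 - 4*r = (r)*(r - 4)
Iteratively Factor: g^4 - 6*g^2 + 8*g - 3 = (g - 1)*(g^3 + g^2 - 5*g + 3) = (g - 1)*(g + 3)*(g^2 - 2*g + 1) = (g - 1)^2*(g + 3)*(g - 1)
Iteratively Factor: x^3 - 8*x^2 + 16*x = (x - 4)*(x^2 - 4*x) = (x - 4)^2*(x)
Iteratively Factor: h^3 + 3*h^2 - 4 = (h + 2)*(h^2 + h - 2) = (h + 2)^2*(h - 1)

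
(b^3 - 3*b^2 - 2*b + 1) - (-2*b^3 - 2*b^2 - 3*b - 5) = 3*b^3 - b^2 + b + 6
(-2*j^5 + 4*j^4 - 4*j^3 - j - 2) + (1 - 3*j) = -2*j^5 + 4*j^4 - 4*j^3 - 4*j - 1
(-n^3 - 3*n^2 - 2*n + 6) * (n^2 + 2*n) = -n^5 - 5*n^4 - 8*n^3 + 2*n^2 + 12*n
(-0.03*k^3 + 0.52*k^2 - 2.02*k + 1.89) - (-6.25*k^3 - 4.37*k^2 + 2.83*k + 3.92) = 6.22*k^3 + 4.89*k^2 - 4.85*k - 2.03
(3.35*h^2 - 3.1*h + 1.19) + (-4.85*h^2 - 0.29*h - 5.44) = -1.5*h^2 - 3.39*h - 4.25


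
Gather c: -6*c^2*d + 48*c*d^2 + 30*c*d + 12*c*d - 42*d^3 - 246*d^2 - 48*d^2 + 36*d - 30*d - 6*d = -6*c^2*d + c*(48*d^2 + 42*d) - 42*d^3 - 294*d^2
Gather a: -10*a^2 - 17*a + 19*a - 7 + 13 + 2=-10*a^2 + 2*a + 8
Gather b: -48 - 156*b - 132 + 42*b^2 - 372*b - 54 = 42*b^2 - 528*b - 234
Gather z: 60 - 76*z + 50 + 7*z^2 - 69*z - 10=7*z^2 - 145*z + 100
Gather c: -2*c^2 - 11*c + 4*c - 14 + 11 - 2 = -2*c^2 - 7*c - 5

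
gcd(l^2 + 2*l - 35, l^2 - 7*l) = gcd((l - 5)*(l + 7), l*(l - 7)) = 1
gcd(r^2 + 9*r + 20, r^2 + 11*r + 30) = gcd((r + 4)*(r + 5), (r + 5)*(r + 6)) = r + 5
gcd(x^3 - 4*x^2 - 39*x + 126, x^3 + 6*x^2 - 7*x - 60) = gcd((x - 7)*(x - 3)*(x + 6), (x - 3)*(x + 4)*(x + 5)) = x - 3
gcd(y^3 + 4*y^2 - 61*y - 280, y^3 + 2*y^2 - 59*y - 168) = y^2 - y - 56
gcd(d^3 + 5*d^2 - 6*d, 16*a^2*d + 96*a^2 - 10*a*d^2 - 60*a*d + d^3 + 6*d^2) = d + 6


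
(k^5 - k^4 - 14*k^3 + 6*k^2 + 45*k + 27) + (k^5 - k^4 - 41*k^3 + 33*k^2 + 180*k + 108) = 2*k^5 - 2*k^4 - 55*k^3 + 39*k^2 + 225*k + 135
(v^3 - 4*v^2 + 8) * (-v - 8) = -v^4 - 4*v^3 + 32*v^2 - 8*v - 64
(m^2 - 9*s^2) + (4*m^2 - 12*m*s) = 5*m^2 - 12*m*s - 9*s^2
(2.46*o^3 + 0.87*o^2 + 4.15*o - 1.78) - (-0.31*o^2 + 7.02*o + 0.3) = 2.46*o^3 + 1.18*o^2 - 2.87*o - 2.08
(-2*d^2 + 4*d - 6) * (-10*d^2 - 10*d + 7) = 20*d^4 - 20*d^3 + 6*d^2 + 88*d - 42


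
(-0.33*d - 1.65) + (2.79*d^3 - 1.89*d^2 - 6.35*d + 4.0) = 2.79*d^3 - 1.89*d^2 - 6.68*d + 2.35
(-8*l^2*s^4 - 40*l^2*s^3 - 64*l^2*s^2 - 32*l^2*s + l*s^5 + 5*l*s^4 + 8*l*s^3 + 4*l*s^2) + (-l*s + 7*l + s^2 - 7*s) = -8*l^2*s^4 - 40*l^2*s^3 - 64*l^2*s^2 - 32*l^2*s + l*s^5 + 5*l*s^4 + 8*l*s^3 + 4*l*s^2 - l*s + 7*l + s^2 - 7*s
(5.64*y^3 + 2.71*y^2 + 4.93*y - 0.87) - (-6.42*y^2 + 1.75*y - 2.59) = 5.64*y^3 + 9.13*y^2 + 3.18*y + 1.72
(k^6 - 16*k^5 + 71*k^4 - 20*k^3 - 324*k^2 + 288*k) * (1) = k^6 - 16*k^5 + 71*k^4 - 20*k^3 - 324*k^2 + 288*k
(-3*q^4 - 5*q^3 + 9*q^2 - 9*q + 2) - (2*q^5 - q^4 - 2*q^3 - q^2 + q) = -2*q^5 - 2*q^4 - 3*q^3 + 10*q^2 - 10*q + 2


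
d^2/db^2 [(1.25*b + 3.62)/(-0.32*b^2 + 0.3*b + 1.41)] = ((0.64*b - 0.3)*(1.25*b + 3.62)*(1.28*b - 0.6) + (2.4*b + 1.5668)*(-0.32*b^2 + 0.3*b + 1.41))/(-0.32*b^2 + 0.3*b + 1.41)^3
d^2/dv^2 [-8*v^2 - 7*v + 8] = -16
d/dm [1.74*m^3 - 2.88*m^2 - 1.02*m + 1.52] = 5.22*m^2 - 5.76*m - 1.02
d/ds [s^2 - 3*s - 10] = 2*s - 3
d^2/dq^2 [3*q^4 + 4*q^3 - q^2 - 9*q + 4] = 36*q^2 + 24*q - 2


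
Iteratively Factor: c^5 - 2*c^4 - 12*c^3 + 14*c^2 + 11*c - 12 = (c + 3)*(c^4 - 5*c^3 + 3*c^2 + 5*c - 4) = (c - 1)*(c + 3)*(c^3 - 4*c^2 - c + 4) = (c - 1)*(c + 1)*(c + 3)*(c^2 - 5*c + 4) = (c - 4)*(c - 1)*(c + 1)*(c + 3)*(c - 1)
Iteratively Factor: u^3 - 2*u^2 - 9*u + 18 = (u - 3)*(u^2 + u - 6) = (u - 3)*(u + 3)*(u - 2)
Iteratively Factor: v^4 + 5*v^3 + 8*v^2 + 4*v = (v + 2)*(v^3 + 3*v^2 + 2*v) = (v + 2)^2*(v^2 + v) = v*(v + 2)^2*(v + 1)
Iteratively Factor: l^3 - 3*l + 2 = (l - 1)*(l^2 + l - 2) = (l - 1)^2*(l + 2)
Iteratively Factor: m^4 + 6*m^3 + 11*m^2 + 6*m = (m + 1)*(m^3 + 5*m^2 + 6*m) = m*(m + 1)*(m^2 + 5*m + 6) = m*(m + 1)*(m + 3)*(m + 2)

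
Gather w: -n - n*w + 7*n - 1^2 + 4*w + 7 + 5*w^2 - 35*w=6*n + 5*w^2 + w*(-n - 31) + 6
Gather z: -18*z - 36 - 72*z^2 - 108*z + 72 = -72*z^2 - 126*z + 36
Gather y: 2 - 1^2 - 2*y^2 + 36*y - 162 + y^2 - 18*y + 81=-y^2 + 18*y - 80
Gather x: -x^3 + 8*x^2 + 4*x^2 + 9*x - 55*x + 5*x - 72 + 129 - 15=-x^3 + 12*x^2 - 41*x + 42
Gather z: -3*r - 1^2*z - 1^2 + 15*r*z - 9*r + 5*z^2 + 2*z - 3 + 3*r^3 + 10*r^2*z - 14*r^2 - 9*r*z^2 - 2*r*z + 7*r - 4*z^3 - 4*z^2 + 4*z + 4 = 3*r^3 - 14*r^2 - 5*r - 4*z^3 + z^2*(1 - 9*r) + z*(10*r^2 + 13*r + 5)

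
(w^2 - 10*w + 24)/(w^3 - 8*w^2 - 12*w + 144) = (w - 4)/(w^2 - 2*w - 24)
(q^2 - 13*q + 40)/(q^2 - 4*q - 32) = (q - 5)/(q + 4)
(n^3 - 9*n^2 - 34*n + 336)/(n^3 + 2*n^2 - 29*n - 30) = (n^2 - 15*n + 56)/(n^2 - 4*n - 5)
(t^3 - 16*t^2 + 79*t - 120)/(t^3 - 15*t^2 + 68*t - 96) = (t - 5)/(t - 4)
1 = 1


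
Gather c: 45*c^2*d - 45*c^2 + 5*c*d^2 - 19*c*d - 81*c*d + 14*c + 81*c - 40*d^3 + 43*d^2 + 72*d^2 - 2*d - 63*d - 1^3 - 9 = c^2*(45*d - 45) + c*(5*d^2 - 100*d + 95) - 40*d^3 + 115*d^2 - 65*d - 10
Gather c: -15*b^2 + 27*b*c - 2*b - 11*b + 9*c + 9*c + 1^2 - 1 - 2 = -15*b^2 - 13*b + c*(27*b + 18) - 2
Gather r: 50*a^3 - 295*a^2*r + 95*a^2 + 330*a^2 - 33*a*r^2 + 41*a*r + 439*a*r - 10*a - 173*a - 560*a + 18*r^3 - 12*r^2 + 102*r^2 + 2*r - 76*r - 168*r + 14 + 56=50*a^3 + 425*a^2 - 743*a + 18*r^3 + r^2*(90 - 33*a) + r*(-295*a^2 + 480*a - 242) + 70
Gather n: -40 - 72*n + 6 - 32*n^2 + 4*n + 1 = -32*n^2 - 68*n - 33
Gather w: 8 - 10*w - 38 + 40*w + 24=30*w - 6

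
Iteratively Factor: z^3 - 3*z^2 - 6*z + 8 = (z + 2)*(z^2 - 5*z + 4) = (z - 4)*(z + 2)*(z - 1)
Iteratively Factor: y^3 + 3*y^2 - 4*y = (y - 1)*(y^2 + 4*y) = y*(y - 1)*(y + 4)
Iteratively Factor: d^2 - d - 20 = (d - 5)*(d + 4)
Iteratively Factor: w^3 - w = (w + 1)*(w^2 - w) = w*(w + 1)*(w - 1)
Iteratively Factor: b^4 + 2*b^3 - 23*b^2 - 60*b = (b)*(b^3 + 2*b^2 - 23*b - 60) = b*(b - 5)*(b^2 + 7*b + 12) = b*(b - 5)*(b + 4)*(b + 3)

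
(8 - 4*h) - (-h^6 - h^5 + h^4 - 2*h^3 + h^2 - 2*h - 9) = h^6 + h^5 - h^4 + 2*h^3 - h^2 - 2*h + 17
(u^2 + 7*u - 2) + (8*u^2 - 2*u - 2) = 9*u^2 + 5*u - 4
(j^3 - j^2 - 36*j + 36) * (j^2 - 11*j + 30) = j^5 - 12*j^4 + 5*j^3 + 402*j^2 - 1476*j + 1080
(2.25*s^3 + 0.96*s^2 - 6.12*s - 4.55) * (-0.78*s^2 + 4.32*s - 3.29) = -1.755*s^5 + 8.9712*s^4 + 1.5183*s^3 - 26.0478*s^2 + 0.478800000000003*s + 14.9695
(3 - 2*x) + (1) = 4 - 2*x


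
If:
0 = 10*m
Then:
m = 0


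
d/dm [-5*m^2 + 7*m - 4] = 7 - 10*m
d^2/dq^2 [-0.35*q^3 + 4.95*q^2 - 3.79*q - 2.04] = 9.9 - 2.1*q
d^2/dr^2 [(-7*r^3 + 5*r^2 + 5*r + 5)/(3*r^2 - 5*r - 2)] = 2*(-97*r^3 + 15*r^2 - 219*r + 125)/(27*r^6 - 135*r^5 + 171*r^4 + 55*r^3 - 114*r^2 - 60*r - 8)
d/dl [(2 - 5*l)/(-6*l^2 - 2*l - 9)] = (-30*l^2 + 24*l + 49)/(36*l^4 + 24*l^3 + 112*l^2 + 36*l + 81)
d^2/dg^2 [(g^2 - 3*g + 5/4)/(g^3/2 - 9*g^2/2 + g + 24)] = (4*g^6 - 36*g^5 + 330*g^4 - 2580*g^3 + 9885*g^2 - 16542*g + 12548)/(g^9 - 27*g^8 + 249*g^7 - 693*g^6 - 2094*g^5 + 12132*g^4 + 1736*g^3 - 61632*g^2 + 13824*g + 110592)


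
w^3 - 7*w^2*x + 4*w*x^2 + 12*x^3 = (w - 6*x)*(w - 2*x)*(w + x)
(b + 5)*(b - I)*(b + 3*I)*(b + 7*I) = b^4 + 5*b^3 + 9*I*b^3 - 11*b^2 + 45*I*b^2 - 55*b + 21*I*b + 105*I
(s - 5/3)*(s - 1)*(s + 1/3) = s^3 - 7*s^2/3 + 7*s/9 + 5/9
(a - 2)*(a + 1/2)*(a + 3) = a^3 + 3*a^2/2 - 11*a/2 - 3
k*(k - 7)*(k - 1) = k^3 - 8*k^2 + 7*k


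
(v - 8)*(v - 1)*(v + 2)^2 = v^4 - 5*v^3 - 24*v^2 - 4*v + 32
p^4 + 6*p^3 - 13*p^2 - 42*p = p*(p - 3)*(p + 2)*(p + 7)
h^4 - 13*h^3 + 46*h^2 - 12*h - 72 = (h - 6)^2*(h - 2)*(h + 1)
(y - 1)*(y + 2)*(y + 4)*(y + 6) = y^4 + 11*y^3 + 32*y^2 + 4*y - 48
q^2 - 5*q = q*(q - 5)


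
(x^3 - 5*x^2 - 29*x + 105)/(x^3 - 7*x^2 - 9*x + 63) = (x + 5)/(x + 3)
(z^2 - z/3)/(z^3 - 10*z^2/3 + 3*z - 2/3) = z/(z^2 - 3*z + 2)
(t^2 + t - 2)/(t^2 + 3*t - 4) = (t + 2)/(t + 4)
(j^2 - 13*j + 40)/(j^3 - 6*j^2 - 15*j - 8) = (j - 5)/(j^2 + 2*j + 1)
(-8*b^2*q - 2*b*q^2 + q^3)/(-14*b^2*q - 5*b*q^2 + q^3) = (-4*b + q)/(-7*b + q)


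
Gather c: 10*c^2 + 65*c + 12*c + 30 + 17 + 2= 10*c^2 + 77*c + 49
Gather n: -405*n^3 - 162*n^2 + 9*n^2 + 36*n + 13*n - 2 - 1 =-405*n^3 - 153*n^2 + 49*n - 3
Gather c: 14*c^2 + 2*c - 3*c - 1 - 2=14*c^2 - c - 3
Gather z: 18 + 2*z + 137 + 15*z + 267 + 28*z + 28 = 45*z + 450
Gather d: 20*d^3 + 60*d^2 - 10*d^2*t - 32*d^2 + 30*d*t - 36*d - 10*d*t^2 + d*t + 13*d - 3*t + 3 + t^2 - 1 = 20*d^3 + d^2*(28 - 10*t) + d*(-10*t^2 + 31*t - 23) + t^2 - 3*t + 2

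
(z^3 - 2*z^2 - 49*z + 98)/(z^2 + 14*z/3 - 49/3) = 3*(z^2 - 9*z + 14)/(3*z - 7)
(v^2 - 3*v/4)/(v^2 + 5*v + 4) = v*(4*v - 3)/(4*(v^2 + 5*v + 4))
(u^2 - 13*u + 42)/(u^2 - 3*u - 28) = (u - 6)/(u + 4)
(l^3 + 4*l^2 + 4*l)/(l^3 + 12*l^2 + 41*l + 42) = l*(l + 2)/(l^2 + 10*l + 21)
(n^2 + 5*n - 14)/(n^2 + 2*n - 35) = (n - 2)/(n - 5)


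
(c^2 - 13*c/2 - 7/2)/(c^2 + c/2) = (c - 7)/c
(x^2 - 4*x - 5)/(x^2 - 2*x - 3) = (x - 5)/(x - 3)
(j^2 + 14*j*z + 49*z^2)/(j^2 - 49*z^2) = (-j - 7*z)/(-j + 7*z)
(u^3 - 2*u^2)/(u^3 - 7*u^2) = (u - 2)/(u - 7)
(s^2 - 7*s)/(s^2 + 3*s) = (s - 7)/(s + 3)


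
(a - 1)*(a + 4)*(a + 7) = a^3 + 10*a^2 + 17*a - 28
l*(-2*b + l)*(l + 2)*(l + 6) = -2*b*l^3 - 16*b*l^2 - 24*b*l + l^4 + 8*l^3 + 12*l^2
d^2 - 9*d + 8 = (d - 8)*(d - 1)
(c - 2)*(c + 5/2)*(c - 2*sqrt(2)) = c^3 - 2*sqrt(2)*c^2 + c^2/2 - 5*c - sqrt(2)*c + 10*sqrt(2)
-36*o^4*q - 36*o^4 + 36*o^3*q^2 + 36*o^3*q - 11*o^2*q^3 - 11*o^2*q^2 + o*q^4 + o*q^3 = (-6*o + q)*(-3*o + q)*(-2*o + q)*(o*q + o)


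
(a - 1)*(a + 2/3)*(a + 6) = a^3 + 17*a^2/3 - 8*a/3 - 4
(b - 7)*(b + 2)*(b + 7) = b^3 + 2*b^2 - 49*b - 98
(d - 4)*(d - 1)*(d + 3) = d^3 - 2*d^2 - 11*d + 12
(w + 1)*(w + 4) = w^2 + 5*w + 4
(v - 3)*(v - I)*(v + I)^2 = v^4 - 3*v^3 + I*v^3 + v^2 - 3*I*v^2 - 3*v + I*v - 3*I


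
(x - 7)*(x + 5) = x^2 - 2*x - 35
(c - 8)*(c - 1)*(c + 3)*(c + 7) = c^4 + c^3 - 61*c^2 - 109*c + 168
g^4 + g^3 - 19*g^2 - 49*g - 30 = (g - 5)*(g + 1)*(g + 2)*(g + 3)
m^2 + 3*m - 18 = (m - 3)*(m + 6)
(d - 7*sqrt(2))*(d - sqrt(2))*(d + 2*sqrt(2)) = d^3 - 6*sqrt(2)*d^2 - 18*d + 28*sqrt(2)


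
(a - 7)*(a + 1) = a^2 - 6*a - 7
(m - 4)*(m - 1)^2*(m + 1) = m^4 - 5*m^3 + 3*m^2 + 5*m - 4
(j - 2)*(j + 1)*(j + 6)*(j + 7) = j^4 + 12*j^3 + 27*j^2 - 68*j - 84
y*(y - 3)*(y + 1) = y^3 - 2*y^2 - 3*y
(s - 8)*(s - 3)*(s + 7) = s^3 - 4*s^2 - 53*s + 168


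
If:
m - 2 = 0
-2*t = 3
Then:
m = 2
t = -3/2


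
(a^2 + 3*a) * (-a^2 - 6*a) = -a^4 - 9*a^3 - 18*a^2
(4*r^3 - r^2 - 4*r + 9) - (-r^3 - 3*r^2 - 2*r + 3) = 5*r^3 + 2*r^2 - 2*r + 6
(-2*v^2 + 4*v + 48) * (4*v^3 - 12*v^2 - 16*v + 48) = -8*v^5 + 40*v^4 + 176*v^3 - 736*v^2 - 576*v + 2304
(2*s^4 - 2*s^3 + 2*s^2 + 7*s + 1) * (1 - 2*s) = -4*s^5 + 6*s^4 - 6*s^3 - 12*s^2 + 5*s + 1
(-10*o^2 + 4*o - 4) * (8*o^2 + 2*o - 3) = -80*o^4 + 12*o^3 + 6*o^2 - 20*o + 12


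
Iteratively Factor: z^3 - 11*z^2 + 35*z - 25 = (z - 5)*(z^2 - 6*z + 5) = (z - 5)*(z - 1)*(z - 5)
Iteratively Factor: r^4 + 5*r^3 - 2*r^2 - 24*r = (r)*(r^3 + 5*r^2 - 2*r - 24) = r*(r + 3)*(r^2 + 2*r - 8) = r*(r - 2)*(r + 3)*(r + 4)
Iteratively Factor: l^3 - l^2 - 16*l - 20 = (l + 2)*(l^2 - 3*l - 10) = (l - 5)*(l + 2)*(l + 2)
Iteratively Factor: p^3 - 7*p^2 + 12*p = (p)*(p^2 - 7*p + 12) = p*(p - 3)*(p - 4)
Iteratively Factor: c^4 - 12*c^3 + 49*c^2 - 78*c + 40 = (c - 4)*(c^3 - 8*c^2 + 17*c - 10) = (c - 5)*(c - 4)*(c^2 - 3*c + 2) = (c - 5)*(c - 4)*(c - 2)*(c - 1)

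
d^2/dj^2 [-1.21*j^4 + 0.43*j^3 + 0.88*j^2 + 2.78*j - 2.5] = -14.52*j^2 + 2.58*j + 1.76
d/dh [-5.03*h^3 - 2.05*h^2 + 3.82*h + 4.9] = -15.09*h^2 - 4.1*h + 3.82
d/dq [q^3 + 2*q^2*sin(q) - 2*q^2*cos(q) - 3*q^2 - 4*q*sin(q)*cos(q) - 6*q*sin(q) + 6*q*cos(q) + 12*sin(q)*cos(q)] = 2*sqrt(2)*q^2*sin(q + pi/4) + 3*q^2 - 2*q*sin(q) - 10*q*cos(q) - 4*q*cos(2*q) - 6*q - 2*sin(2*q) + 12*cos(2*q) + 6*sqrt(2)*cos(q + pi/4)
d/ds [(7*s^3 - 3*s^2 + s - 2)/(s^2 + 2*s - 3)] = (7*s^4 + 28*s^3 - 70*s^2 + 22*s + 1)/(s^4 + 4*s^3 - 2*s^2 - 12*s + 9)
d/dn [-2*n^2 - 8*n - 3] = -4*n - 8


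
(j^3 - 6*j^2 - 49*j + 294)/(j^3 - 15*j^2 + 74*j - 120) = (j^2 - 49)/(j^2 - 9*j + 20)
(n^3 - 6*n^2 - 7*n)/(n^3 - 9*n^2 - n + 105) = n*(n + 1)/(n^2 - 2*n - 15)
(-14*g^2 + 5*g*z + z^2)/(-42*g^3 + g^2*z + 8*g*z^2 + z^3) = 1/(3*g + z)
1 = 1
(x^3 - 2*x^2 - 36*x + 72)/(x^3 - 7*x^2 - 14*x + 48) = (x^2 - 36)/(x^2 - 5*x - 24)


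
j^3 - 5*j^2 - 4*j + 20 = (j - 5)*(j - 2)*(j + 2)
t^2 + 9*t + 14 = (t + 2)*(t + 7)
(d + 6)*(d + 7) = d^2 + 13*d + 42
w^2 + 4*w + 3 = (w + 1)*(w + 3)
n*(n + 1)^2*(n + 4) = n^4 + 6*n^3 + 9*n^2 + 4*n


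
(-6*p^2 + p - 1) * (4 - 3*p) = 18*p^3 - 27*p^2 + 7*p - 4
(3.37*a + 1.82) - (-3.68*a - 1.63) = 7.05*a + 3.45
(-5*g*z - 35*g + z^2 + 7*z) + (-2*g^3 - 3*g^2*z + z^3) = -2*g^3 - 3*g^2*z - 5*g*z - 35*g + z^3 + z^2 + 7*z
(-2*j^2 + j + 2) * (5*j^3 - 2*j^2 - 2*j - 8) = -10*j^5 + 9*j^4 + 12*j^3 + 10*j^2 - 12*j - 16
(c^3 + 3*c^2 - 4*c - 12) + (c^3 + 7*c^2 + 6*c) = 2*c^3 + 10*c^2 + 2*c - 12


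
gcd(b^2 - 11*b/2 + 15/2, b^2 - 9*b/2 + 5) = b - 5/2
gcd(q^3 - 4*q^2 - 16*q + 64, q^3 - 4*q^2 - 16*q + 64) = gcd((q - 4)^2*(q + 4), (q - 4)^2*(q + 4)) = q^3 - 4*q^2 - 16*q + 64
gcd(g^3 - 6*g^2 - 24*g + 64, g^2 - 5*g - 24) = g - 8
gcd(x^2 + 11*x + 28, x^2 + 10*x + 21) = x + 7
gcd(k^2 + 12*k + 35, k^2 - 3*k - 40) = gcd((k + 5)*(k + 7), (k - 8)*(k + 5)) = k + 5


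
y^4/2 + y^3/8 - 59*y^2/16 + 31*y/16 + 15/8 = (y/2 + 1/4)*(y - 2)*(y - 5/4)*(y + 3)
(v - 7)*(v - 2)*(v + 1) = v^3 - 8*v^2 + 5*v + 14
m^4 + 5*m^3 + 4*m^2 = m^2*(m + 1)*(m + 4)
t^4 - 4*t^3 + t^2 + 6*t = t*(t - 3)*(t - 2)*(t + 1)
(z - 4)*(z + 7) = z^2 + 3*z - 28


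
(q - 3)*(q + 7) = q^2 + 4*q - 21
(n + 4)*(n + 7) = n^2 + 11*n + 28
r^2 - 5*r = r*(r - 5)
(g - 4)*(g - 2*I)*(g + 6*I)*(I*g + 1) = I*g^4 - 3*g^3 - 4*I*g^3 + 12*g^2 + 16*I*g^2 + 12*g - 64*I*g - 48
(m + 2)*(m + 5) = m^2 + 7*m + 10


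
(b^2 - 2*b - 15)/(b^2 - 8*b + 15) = (b + 3)/(b - 3)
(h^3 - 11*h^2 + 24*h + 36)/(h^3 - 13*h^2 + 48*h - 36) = (h + 1)/(h - 1)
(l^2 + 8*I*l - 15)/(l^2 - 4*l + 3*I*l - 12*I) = (l + 5*I)/(l - 4)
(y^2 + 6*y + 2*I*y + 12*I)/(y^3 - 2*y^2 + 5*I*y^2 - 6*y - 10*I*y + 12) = (y + 6)/(y^2 + y*(-2 + 3*I) - 6*I)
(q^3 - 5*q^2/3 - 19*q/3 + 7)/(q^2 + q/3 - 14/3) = (q^2 - 4*q + 3)/(q - 2)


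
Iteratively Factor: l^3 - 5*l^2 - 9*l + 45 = (l - 3)*(l^2 - 2*l - 15) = (l - 3)*(l + 3)*(l - 5)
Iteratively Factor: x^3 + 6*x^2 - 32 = (x + 4)*(x^2 + 2*x - 8) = (x + 4)^2*(x - 2)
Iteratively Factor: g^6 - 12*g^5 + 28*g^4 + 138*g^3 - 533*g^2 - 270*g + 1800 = (g - 4)*(g^5 - 8*g^4 - 4*g^3 + 122*g^2 - 45*g - 450) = (g - 5)*(g - 4)*(g^4 - 3*g^3 - 19*g^2 + 27*g + 90) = (g - 5)^2*(g - 4)*(g^3 + 2*g^2 - 9*g - 18) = (g - 5)^2*(g - 4)*(g - 3)*(g^2 + 5*g + 6) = (g - 5)^2*(g - 4)*(g - 3)*(g + 2)*(g + 3)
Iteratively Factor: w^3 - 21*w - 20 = (w + 4)*(w^2 - 4*w - 5) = (w - 5)*(w + 4)*(w + 1)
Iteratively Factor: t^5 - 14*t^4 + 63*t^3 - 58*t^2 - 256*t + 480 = (t + 2)*(t^4 - 16*t^3 + 95*t^2 - 248*t + 240) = (t - 3)*(t + 2)*(t^3 - 13*t^2 + 56*t - 80) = (t - 5)*(t - 3)*(t + 2)*(t^2 - 8*t + 16) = (t - 5)*(t - 4)*(t - 3)*(t + 2)*(t - 4)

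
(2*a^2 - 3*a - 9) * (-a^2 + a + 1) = -2*a^4 + 5*a^3 + 8*a^2 - 12*a - 9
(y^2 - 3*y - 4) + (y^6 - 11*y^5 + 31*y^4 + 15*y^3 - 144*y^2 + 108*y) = y^6 - 11*y^5 + 31*y^4 + 15*y^3 - 143*y^2 + 105*y - 4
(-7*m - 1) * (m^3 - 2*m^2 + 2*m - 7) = -7*m^4 + 13*m^3 - 12*m^2 + 47*m + 7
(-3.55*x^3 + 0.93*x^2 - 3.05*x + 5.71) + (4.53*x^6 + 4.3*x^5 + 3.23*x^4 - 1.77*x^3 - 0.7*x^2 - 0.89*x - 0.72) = 4.53*x^6 + 4.3*x^5 + 3.23*x^4 - 5.32*x^3 + 0.23*x^2 - 3.94*x + 4.99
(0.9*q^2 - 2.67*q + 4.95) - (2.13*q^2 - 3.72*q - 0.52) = -1.23*q^2 + 1.05*q + 5.47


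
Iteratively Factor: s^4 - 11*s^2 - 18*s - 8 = (s + 1)*(s^3 - s^2 - 10*s - 8) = (s + 1)*(s + 2)*(s^2 - 3*s - 4) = (s - 4)*(s + 1)*(s + 2)*(s + 1)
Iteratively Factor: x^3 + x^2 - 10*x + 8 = (x - 2)*(x^2 + 3*x - 4) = (x - 2)*(x - 1)*(x + 4)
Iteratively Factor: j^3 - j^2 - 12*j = (j - 4)*(j^2 + 3*j) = j*(j - 4)*(j + 3)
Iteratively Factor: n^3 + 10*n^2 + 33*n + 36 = (n + 4)*(n^2 + 6*n + 9) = (n + 3)*(n + 4)*(n + 3)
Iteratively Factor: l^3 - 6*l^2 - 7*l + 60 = (l - 4)*(l^2 - 2*l - 15) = (l - 5)*(l - 4)*(l + 3)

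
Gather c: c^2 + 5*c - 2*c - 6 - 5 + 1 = c^2 + 3*c - 10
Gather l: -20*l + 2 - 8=-20*l - 6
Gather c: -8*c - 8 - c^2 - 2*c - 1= -c^2 - 10*c - 9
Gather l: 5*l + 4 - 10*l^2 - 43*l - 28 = -10*l^2 - 38*l - 24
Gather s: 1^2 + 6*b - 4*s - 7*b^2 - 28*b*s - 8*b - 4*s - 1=-7*b^2 - 2*b + s*(-28*b - 8)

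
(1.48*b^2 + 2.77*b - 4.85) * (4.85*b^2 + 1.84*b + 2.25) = 7.178*b^4 + 16.1577*b^3 - 15.0957*b^2 - 2.6915*b - 10.9125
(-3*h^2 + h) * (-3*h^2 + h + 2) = 9*h^4 - 6*h^3 - 5*h^2 + 2*h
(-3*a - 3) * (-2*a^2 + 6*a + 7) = 6*a^3 - 12*a^2 - 39*a - 21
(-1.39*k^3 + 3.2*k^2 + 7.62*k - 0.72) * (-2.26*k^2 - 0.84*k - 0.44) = 3.1414*k^5 - 6.0644*k^4 - 19.2976*k^3 - 6.1816*k^2 - 2.748*k + 0.3168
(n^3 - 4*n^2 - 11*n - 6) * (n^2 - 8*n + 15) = n^5 - 12*n^4 + 36*n^3 + 22*n^2 - 117*n - 90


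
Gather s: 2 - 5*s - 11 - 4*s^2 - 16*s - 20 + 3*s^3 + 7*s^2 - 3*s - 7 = 3*s^3 + 3*s^2 - 24*s - 36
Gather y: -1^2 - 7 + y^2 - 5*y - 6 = y^2 - 5*y - 14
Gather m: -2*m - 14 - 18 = -2*m - 32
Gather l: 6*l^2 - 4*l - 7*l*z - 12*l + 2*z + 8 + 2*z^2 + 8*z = 6*l^2 + l*(-7*z - 16) + 2*z^2 + 10*z + 8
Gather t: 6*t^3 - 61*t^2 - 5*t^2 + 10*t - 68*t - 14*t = 6*t^3 - 66*t^2 - 72*t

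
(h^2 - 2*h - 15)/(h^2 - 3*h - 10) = (h + 3)/(h + 2)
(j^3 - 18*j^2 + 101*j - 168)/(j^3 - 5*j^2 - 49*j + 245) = (j^2 - 11*j + 24)/(j^2 + 2*j - 35)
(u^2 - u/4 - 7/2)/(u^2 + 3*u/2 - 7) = (4*u + 7)/(2*(2*u + 7))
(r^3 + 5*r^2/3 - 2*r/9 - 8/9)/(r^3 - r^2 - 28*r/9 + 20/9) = (3*r^2 + 7*r + 4)/(3*r^2 - r - 10)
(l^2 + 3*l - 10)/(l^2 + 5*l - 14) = (l + 5)/(l + 7)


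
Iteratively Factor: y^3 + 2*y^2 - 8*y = (y - 2)*(y^2 + 4*y) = (y - 2)*(y + 4)*(y)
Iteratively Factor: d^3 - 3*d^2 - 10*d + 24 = (d - 4)*(d^2 + d - 6) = (d - 4)*(d - 2)*(d + 3)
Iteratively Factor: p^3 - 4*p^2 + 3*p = (p - 3)*(p^2 - p) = (p - 3)*(p - 1)*(p)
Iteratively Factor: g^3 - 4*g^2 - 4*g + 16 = (g - 4)*(g^2 - 4) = (g - 4)*(g + 2)*(g - 2)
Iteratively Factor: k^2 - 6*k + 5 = (k - 1)*(k - 5)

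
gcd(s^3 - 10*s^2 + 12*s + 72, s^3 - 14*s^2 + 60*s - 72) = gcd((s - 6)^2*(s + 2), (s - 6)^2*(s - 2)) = s^2 - 12*s + 36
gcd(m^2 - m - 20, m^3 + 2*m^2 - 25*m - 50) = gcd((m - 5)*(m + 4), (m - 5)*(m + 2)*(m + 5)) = m - 5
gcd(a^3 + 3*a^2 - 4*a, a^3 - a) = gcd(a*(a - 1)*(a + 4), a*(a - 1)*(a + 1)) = a^2 - a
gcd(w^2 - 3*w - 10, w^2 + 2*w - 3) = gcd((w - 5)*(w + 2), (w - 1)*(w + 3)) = 1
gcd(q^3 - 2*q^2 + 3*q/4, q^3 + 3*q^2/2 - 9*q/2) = q^2 - 3*q/2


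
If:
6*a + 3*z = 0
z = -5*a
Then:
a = 0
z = 0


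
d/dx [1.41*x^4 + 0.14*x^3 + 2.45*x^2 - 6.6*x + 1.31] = 5.64*x^3 + 0.42*x^2 + 4.9*x - 6.6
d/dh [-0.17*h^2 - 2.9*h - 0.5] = -0.34*h - 2.9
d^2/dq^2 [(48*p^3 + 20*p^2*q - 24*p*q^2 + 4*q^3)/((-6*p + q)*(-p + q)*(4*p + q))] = 24*p*(1952*p^6 + 1440*p^5*q - 1356*p^4*q^2 + 609*p^3*q^3 - 171*p^2*q^4 + 27*p*q^5 - q^6)/(13824*p^9 - 38016*p^8*q + 29664*p^7*q^2 + 584*p^6*q^3 - 6876*p^5*q^4 + 426*p^4*q^5 + 441*p^3*q^6 - 39*p^2*q^7 - 9*p*q^8 + q^9)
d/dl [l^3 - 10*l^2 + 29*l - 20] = 3*l^2 - 20*l + 29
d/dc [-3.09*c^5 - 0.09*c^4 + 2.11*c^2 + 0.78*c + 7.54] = -15.45*c^4 - 0.36*c^3 + 4.22*c + 0.78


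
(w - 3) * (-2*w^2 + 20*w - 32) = -2*w^3 + 26*w^2 - 92*w + 96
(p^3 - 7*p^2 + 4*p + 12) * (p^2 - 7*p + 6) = p^5 - 14*p^4 + 59*p^3 - 58*p^2 - 60*p + 72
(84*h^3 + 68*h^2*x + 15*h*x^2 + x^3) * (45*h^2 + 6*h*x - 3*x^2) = 3780*h^5 + 3564*h^4*x + 831*h^3*x^2 - 69*h^2*x^3 - 39*h*x^4 - 3*x^5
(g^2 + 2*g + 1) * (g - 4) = g^3 - 2*g^2 - 7*g - 4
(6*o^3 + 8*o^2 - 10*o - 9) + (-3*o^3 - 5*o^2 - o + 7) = 3*o^3 + 3*o^2 - 11*o - 2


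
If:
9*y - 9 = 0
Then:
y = 1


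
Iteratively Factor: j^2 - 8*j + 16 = (j - 4)*(j - 4)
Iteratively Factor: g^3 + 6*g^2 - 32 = (g + 4)*(g^2 + 2*g - 8) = (g + 4)^2*(g - 2)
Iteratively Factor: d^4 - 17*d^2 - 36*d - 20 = (d + 1)*(d^3 - d^2 - 16*d - 20) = (d + 1)*(d + 2)*(d^2 - 3*d - 10) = (d - 5)*(d + 1)*(d + 2)*(d + 2)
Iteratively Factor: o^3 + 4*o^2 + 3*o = (o)*(o^2 + 4*o + 3) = o*(o + 1)*(o + 3)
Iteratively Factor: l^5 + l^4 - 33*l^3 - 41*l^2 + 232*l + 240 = (l + 4)*(l^4 - 3*l^3 - 21*l^2 + 43*l + 60) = (l - 5)*(l + 4)*(l^3 + 2*l^2 - 11*l - 12) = (l - 5)*(l + 4)^2*(l^2 - 2*l - 3) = (l - 5)*(l + 1)*(l + 4)^2*(l - 3)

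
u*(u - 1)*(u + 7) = u^3 + 6*u^2 - 7*u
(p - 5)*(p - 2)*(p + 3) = p^3 - 4*p^2 - 11*p + 30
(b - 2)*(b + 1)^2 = b^3 - 3*b - 2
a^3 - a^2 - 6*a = a*(a - 3)*(a + 2)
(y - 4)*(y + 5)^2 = y^3 + 6*y^2 - 15*y - 100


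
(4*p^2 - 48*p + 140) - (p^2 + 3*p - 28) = 3*p^2 - 51*p + 168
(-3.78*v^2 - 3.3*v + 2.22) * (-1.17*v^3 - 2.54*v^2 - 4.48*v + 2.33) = 4.4226*v^5 + 13.4622*v^4 + 22.719*v^3 + 0.3378*v^2 - 17.6346*v + 5.1726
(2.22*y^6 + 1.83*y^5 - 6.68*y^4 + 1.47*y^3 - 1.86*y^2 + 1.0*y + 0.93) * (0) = 0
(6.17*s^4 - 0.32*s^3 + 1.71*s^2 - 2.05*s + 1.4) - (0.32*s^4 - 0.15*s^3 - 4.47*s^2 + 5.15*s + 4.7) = 5.85*s^4 - 0.17*s^3 + 6.18*s^2 - 7.2*s - 3.3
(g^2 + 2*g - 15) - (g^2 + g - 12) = g - 3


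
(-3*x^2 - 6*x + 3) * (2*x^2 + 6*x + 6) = -6*x^4 - 30*x^3 - 48*x^2 - 18*x + 18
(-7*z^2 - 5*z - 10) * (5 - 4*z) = 28*z^3 - 15*z^2 + 15*z - 50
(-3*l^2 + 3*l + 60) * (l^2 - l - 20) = -3*l^4 + 6*l^3 + 117*l^2 - 120*l - 1200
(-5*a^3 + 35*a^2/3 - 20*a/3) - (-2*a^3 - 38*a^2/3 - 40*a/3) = -3*a^3 + 73*a^2/3 + 20*a/3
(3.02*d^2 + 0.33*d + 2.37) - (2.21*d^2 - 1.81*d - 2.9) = 0.81*d^2 + 2.14*d + 5.27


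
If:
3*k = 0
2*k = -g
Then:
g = 0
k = 0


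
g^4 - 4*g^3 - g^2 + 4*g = g*(g - 4)*(g - 1)*(g + 1)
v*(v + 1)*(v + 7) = v^3 + 8*v^2 + 7*v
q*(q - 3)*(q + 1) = q^3 - 2*q^2 - 3*q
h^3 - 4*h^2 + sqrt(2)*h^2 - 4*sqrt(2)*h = h*(h - 4)*(h + sqrt(2))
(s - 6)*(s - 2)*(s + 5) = s^3 - 3*s^2 - 28*s + 60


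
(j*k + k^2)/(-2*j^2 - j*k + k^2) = -k/(2*j - k)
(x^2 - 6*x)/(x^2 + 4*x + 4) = x*(x - 6)/(x^2 + 4*x + 4)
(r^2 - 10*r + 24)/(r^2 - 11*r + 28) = (r - 6)/(r - 7)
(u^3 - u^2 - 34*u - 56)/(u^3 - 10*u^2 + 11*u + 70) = (u + 4)/(u - 5)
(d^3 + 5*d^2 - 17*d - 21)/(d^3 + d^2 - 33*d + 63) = (d + 1)/(d - 3)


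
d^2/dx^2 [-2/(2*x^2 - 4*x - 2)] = 2*(-x^2 + 2*x + 4*(x - 1)^2 + 1)/(-x^2 + 2*x + 1)^3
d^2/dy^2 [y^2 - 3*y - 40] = 2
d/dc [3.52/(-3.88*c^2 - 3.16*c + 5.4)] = (27.3152*c + 11.1232)/(3.88*c^2 + 3.16*c - 5.4)^2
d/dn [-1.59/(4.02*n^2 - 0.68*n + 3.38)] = (12.7836*n - 1.0812)/(4.02*n^2 - 0.68*n + 3.38)^2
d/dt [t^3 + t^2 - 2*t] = 3*t^2 + 2*t - 2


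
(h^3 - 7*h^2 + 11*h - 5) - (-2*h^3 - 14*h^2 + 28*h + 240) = 3*h^3 + 7*h^2 - 17*h - 245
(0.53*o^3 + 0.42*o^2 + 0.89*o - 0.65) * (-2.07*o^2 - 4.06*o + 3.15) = -1.0971*o^5 - 3.0212*o^4 - 1.878*o^3 - 0.9449*o^2 + 5.4425*o - 2.0475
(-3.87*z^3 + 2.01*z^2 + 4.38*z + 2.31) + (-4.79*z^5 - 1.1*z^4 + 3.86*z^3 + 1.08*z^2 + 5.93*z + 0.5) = -4.79*z^5 - 1.1*z^4 - 0.0100000000000002*z^3 + 3.09*z^2 + 10.31*z + 2.81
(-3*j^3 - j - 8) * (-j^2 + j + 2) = 3*j^5 - 3*j^4 - 5*j^3 + 7*j^2 - 10*j - 16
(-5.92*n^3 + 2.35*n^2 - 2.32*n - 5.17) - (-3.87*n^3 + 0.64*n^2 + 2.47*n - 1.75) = -2.05*n^3 + 1.71*n^2 - 4.79*n - 3.42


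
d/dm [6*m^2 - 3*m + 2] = 12*m - 3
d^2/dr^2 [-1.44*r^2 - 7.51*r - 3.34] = -2.88000000000000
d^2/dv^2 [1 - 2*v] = 0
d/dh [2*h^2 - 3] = 4*h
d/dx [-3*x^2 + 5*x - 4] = 5 - 6*x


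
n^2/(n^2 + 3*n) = n/(n + 3)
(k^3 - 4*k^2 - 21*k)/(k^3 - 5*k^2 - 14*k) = (k + 3)/(k + 2)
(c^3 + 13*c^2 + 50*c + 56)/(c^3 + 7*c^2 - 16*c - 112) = (c + 2)/(c - 4)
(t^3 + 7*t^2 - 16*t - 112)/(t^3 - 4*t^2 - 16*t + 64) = (t + 7)/(t - 4)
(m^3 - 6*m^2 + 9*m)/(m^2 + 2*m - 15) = m*(m - 3)/(m + 5)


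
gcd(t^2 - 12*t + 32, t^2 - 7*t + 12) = t - 4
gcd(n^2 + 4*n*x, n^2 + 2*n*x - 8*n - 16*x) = 1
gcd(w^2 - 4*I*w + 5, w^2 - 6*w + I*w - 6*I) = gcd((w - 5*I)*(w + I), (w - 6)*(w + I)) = w + I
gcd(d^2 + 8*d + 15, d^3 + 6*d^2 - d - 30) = d^2 + 8*d + 15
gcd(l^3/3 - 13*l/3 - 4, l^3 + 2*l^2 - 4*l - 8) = 1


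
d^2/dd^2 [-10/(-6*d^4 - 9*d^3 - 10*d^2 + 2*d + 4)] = 20*(-(36*d^2 + 27*d + 10)*(6*d^4 + 9*d^3 + 10*d^2 - 2*d - 4) + (24*d^3 + 27*d^2 + 20*d - 2)^2)/(6*d^4 + 9*d^3 + 10*d^2 - 2*d - 4)^3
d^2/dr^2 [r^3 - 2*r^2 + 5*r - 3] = 6*r - 4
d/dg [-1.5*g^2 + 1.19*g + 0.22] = 1.19 - 3.0*g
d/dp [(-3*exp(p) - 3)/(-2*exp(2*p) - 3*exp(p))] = 3*(-2*exp(2*p) - 4*exp(p) - 3)*exp(-p)/(4*exp(2*p) + 12*exp(p) + 9)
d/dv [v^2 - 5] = 2*v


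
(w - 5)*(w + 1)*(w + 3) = w^3 - w^2 - 17*w - 15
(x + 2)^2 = x^2 + 4*x + 4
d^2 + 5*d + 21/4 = (d + 3/2)*(d + 7/2)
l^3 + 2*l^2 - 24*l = l*(l - 4)*(l + 6)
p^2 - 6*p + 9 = (p - 3)^2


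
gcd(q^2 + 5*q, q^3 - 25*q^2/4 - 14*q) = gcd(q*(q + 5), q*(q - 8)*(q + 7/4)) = q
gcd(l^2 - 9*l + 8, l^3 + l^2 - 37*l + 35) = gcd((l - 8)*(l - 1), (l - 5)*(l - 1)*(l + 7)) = l - 1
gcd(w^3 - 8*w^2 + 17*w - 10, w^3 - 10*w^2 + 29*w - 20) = w^2 - 6*w + 5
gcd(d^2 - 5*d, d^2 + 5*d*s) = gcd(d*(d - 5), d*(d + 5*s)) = d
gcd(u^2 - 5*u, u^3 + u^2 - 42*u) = u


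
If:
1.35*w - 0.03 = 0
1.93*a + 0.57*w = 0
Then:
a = -0.01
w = 0.02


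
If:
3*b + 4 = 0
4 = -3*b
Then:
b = -4/3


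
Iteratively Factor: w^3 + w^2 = (w)*(w^2 + w) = w*(w + 1)*(w)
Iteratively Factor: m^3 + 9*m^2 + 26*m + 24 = (m + 2)*(m^2 + 7*m + 12) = (m + 2)*(m + 3)*(m + 4)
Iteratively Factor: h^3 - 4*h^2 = (h)*(h^2 - 4*h) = h^2*(h - 4)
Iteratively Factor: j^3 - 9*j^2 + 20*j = (j)*(j^2 - 9*j + 20) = j*(j - 5)*(j - 4)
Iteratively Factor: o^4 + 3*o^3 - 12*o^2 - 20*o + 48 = (o + 3)*(o^3 - 12*o + 16) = (o - 2)*(o + 3)*(o^2 + 2*o - 8) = (o - 2)*(o + 3)*(o + 4)*(o - 2)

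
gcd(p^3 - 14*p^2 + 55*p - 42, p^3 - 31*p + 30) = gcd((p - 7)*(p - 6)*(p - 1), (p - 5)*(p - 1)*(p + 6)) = p - 1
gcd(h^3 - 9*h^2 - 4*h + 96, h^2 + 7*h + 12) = h + 3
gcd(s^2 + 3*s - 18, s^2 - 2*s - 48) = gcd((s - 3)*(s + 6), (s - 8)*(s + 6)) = s + 6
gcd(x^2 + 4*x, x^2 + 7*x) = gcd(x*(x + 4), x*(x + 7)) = x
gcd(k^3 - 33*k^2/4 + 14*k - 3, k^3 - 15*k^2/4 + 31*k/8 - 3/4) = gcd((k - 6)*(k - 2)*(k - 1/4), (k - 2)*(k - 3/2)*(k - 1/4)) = k^2 - 9*k/4 + 1/2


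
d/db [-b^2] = -2*b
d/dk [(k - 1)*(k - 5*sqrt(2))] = 2*k - 5*sqrt(2) - 1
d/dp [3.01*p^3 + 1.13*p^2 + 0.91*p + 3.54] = 9.03*p^2 + 2.26*p + 0.91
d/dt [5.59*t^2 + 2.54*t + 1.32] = 11.18*t + 2.54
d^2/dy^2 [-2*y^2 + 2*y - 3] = -4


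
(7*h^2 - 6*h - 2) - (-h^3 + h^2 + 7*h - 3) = h^3 + 6*h^2 - 13*h + 1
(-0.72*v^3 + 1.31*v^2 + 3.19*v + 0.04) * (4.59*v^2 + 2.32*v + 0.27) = -3.3048*v^5 + 4.3425*v^4 + 17.4869*v^3 + 7.9381*v^2 + 0.9541*v + 0.0108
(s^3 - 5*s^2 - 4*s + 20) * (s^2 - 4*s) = s^5 - 9*s^4 + 16*s^3 + 36*s^2 - 80*s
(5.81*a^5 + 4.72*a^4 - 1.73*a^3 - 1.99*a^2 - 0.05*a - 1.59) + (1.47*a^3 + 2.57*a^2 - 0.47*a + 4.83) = 5.81*a^5 + 4.72*a^4 - 0.26*a^3 + 0.58*a^2 - 0.52*a + 3.24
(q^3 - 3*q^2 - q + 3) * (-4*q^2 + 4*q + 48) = -4*q^5 + 16*q^4 + 40*q^3 - 160*q^2 - 36*q + 144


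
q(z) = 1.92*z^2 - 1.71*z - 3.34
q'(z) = 3.84*z - 1.71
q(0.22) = -3.62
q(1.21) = -2.60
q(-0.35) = -2.51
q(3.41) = 13.15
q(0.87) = -3.37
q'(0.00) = -1.71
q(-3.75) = 30.07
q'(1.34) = 3.44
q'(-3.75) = -16.11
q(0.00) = -3.34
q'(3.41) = 11.38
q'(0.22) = -0.87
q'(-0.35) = -3.05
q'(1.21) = 2.94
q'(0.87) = 1.63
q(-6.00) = 76.04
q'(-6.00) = -24.75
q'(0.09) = -1.36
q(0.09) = -3.48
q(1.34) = -2.18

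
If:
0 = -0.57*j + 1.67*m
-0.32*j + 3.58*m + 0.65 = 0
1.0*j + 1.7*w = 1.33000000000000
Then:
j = -0.72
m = -0.25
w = 1.21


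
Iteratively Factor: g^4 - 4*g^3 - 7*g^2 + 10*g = (g + 2)*(g^3 - 6*g^2 + 5*g) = (g - 1)*(g + 2)*(g^2 - 5*g) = g*(g - 1)*(g + 2)*(g - 5)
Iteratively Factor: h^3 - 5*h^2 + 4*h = (h - 4)*(h^2 - h) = (h - 4)*(h - 1)*(h)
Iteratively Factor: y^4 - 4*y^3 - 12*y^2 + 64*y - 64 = (y - 2)*(y^3 - 2*y^2 - 16*y + 32) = (y - 2)^2*(y^2 - 16) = (y - 2)^2*(y + 4)*(y - 4)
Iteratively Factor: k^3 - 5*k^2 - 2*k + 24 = (k - 3)*(k^2 - 2*k - 8) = (k - 4)*(k - 3)*(k + 2)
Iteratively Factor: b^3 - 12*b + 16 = (b + 4)*(b^2 - 4*b + 4) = (b - 2)*(b + 4)*(b - 2)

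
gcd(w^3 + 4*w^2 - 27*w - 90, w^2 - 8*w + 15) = w - 5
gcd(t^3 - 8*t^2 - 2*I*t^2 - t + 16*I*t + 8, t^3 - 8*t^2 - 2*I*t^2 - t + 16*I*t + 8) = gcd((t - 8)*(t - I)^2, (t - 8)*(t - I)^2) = t^3 + t^2*(-8 - 2*I) + t*(-1 + 16*I) + 8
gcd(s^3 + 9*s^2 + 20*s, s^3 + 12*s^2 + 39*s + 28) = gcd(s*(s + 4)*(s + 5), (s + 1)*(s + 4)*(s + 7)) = s + 4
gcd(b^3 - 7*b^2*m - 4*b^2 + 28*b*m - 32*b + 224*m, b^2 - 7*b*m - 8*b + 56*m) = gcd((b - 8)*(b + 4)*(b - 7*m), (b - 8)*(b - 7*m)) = b^2 - 7*b*m - 8*b + 56*m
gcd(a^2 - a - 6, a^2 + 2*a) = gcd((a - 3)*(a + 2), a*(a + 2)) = a + 2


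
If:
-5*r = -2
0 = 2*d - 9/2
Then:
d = 9/4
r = 2/5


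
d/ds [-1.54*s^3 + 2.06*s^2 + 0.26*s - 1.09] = -4.62*s^2 + 4.12*s + 0.26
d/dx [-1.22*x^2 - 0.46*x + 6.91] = -2.44*x - 0.46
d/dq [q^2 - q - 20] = 2*q - 1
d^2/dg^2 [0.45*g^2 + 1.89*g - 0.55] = 0.900000000000000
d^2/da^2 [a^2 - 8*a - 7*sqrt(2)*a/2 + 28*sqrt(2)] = 2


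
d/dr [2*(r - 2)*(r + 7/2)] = 4*r + 3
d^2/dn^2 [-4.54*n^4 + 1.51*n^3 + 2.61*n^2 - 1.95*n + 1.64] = -54.48*n^2 + 9.06*n + 5.22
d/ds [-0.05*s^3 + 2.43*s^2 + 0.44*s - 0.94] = -0.15*s^2 + 4.86*s + 0.44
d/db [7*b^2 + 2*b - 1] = 14*b + 2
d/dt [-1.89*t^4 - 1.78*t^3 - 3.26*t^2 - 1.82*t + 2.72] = -7.56*t^3 - 5.34*t^2 - 6.52*t - 1.82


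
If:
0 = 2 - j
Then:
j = 2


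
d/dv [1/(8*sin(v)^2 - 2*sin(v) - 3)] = 2*(1 - 8*sin(v))*cos(v)/(-8*sin(v)^2 + 2*sin(v) + 3)^2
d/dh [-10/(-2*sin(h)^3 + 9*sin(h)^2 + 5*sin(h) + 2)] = 10*(-6*sin(h)^2 + 18*sin(h) + 5)*cos(h)/(-2*sin(h)^3 + 9*sin(h)^2 + 5*sin(h) + 2)^2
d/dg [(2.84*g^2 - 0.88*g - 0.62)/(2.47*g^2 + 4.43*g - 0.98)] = (14.7548*g^2 - 2.5036*g + 3.609)/(6.1009*g^4 + 21.8842*g^3 + 14.7837*g^2 - 8.6828*g + 0.9604)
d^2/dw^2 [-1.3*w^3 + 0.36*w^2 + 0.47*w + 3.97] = 0.72 - 7.8*w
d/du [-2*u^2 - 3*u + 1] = -4*u - 3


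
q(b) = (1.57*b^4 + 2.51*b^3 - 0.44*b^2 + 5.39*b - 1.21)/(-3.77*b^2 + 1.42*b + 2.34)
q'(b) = (7.54*b - 1.42)*(1.57*b^4 + 2.51*b^3 - 0.44*b^2 + 5.39*b - 1.21)/(-3.77*b^2 + 1.42*b + 2.34)^2 + (6.28*b^3 + 7.53*b^2 - 0.88*b + 5.39)/(-3.77*b^2 + 1.42*b + 2.34)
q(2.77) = -6.89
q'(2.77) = -2.65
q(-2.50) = -0.19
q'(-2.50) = 1.60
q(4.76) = -14.30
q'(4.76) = -4.67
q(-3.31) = -1.68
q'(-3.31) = 2.12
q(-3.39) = -1.86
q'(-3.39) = 2.18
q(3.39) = -8.77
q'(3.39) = -3.37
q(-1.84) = 0.79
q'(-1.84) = 1.43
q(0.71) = 2.55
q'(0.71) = 14.40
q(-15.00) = -81.67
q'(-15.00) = 11.68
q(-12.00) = -50.38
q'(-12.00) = 9.19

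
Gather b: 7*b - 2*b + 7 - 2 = 5*b + 5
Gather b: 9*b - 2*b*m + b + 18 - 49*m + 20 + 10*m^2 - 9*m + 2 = b*(10 - 2*m) + 10*m^2 - 58*m + 40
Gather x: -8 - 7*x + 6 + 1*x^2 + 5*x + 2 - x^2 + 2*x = 0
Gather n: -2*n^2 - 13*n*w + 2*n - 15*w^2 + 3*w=-2*n^2 + n*(2 - 13*w) - 15*w^2 + 3*w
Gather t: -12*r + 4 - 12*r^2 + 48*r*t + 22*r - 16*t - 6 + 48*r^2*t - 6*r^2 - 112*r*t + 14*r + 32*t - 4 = -18*r^2 + 24*r + t*(48*r^2 - 64*r + 16) - 6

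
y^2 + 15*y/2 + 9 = (y + 3/2)*(y + 6)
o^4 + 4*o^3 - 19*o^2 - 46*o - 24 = (o - 4)*(o + 1)^2*(o + 6)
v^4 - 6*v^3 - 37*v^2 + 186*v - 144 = (v - 8)*(v - 3)*(v - 1)*(v + 6)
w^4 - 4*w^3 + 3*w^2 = w^2*(w - 3)*(w - 1)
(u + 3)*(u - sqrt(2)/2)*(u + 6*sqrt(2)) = u^3 + 3*u^2 + 11*sqrt(2)*u^2/2 - 6*u + 33*sqrt(2)*u/2 - 18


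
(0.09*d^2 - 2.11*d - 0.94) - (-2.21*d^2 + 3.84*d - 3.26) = 2.3*d^2 - 5.95*d + 2.32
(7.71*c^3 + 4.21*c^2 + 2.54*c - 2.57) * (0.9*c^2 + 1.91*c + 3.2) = 6.939*c^5 + 18.5151*c^4 + 34.9991*c^3 + 16.0104*c^2 + 3.2193*c - 8.224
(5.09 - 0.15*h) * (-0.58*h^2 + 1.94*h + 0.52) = 0.087*h^3 - 3.2432*h^2 + 9.7966*h + 2.6468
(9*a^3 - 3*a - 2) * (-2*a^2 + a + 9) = -18*a^5 + 9*a^4 + 87*a^3 + a^2 - 29*a - 18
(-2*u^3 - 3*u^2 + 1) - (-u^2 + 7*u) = -2*u^3 - 2*u^2 - 7*u + 1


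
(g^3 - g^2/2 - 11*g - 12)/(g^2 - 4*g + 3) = (g^3 - g^2/2 - 11*g - 12)/(g^2 - 4*g + 3)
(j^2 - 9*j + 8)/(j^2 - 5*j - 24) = (j - 1)/(j + 3)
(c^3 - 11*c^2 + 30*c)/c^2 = c - 11 + 30/c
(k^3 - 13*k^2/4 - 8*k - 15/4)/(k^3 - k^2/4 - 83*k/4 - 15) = (k + 1)/(k + 4)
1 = 1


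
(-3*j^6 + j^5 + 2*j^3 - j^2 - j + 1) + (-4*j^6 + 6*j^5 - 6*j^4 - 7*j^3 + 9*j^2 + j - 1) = -7*j^6 + 7*j^5 - 6*j^4 - 5*j^3 + 8*j^2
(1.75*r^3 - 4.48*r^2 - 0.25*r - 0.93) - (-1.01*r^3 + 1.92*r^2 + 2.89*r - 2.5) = 2.76*r^3 - 6.4*r^2 - 3.14*r + 1.57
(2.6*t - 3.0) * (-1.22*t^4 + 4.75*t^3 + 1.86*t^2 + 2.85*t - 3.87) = -3.172*t^5 + 16.01*t^4 - 9.414*t^3 + 1.83*t^2 - 18.612*t + 11.61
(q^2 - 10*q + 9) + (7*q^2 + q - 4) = 8*q^2 - 9*q + 5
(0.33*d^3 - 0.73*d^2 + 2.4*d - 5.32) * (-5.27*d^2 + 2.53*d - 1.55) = -1.7391*d^5 + 4.682*d^4 - 15.0064*d^3 + 35.2399*d^2 - 17.1796*d + 8.246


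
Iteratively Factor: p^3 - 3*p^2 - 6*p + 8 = (p - 4)*(p^2 + p - 2) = (p - 4)*(p + 2)*(p - 1)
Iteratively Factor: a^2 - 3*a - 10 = (a - 5)*(a + 2)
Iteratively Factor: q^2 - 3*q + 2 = (q - 2)*(q - 1)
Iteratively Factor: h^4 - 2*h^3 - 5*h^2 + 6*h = (h - 1)*(h^3 - h^2 - 6*h) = (h - 1)*(h + 2)*(h^2 - 3*h) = (h - 3)*(h - 1)*(h + 2)*(h)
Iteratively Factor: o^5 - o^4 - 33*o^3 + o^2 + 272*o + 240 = (o + 4)*(o^4 - 5*o^3 - 13*o^2 + 53*o + 60) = (o - 4)*(o + 4)*(o^3 - o^2 - 17*o - 15) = (o - 4)*(o + 3)*(o + 4)*(o^2 - 4*o - 5) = (o - 4)*(o + 1)*(o + 3)*(o + 4)*(o - 5)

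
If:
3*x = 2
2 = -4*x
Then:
No Solution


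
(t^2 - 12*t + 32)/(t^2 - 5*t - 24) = (t - 4)/(t + 3)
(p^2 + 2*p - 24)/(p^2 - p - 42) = (p - 4)/(p - 7)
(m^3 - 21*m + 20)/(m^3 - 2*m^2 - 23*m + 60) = (m - 1)/(m - 3)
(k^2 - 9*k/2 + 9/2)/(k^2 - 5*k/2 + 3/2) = (k - 3)/(k - 1)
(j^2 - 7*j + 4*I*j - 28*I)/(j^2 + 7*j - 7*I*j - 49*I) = (j^2 + j*(-7 + 4*I) - 28*I)/(j^2 + 7*j*(1 - I) - 49*I)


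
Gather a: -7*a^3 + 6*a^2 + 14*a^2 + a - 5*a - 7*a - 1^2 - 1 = -7*a^3 + 20*a^2 - 11*a - 2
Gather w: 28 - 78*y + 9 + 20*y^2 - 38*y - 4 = 20*y^2 - 116*y + 33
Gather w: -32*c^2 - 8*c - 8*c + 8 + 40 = -32*c^2 - 16*c + 48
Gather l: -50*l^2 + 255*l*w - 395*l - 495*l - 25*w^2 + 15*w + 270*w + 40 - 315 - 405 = -50*l^2 + l*(255*w - 890) - 25*w^2 + 285*w - 680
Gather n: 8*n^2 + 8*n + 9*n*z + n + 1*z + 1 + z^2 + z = 8*n^2 + n*(9*z + 9) + z^2 + 2*z + 1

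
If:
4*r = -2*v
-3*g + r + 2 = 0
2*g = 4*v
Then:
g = 8/13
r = -2/13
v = 4/13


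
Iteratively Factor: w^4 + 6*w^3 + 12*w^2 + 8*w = (w)*(w^3 + 6*w^2 + 12*w + 8) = w*(w + 2)*(w^2 + 4*w + 4) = w*(w + 2)^2*(w + 2)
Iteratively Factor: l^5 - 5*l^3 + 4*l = (l + 1)*(l^4 - l^3 - 4*l^2 + 4*l) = (l - 2)*(l + 1)*(l^3 + l^2 - 2*l) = (l - 2)*(l - 1)*(l + 1)*(l^2 + 2*l) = (l - 2)*(l - 1)*(l + 1)*(l + 2)*(l)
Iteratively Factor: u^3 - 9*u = (u)*(u^2 - 9) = u*(u - 3)*(u + 3)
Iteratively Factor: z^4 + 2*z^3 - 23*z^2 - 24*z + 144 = (z + 4)*(z^3 - 2*z^2 - 15*z + 36) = (z + 4)^2*(z^2 - 6*z + 9) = (z - 3)*(z + 4)^2*(z - 3)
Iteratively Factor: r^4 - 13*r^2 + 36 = (r - 3)*(r^3 + 3*r^2 - 4*r - 12) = (r - 3)*(r - 2)*(r^2 + 5*r + 6) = (r - 3)*(r - 2)*(r + 3)*(r + 2)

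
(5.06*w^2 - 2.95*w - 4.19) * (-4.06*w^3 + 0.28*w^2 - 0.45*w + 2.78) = -20.5436*w^5 + 13.3938*w^4 + 13.9084*w^3 + 14.2211*w^2 - 6.3155*w - 11.6482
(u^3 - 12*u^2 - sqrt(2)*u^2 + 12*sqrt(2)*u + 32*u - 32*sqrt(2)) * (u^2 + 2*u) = u^5 - 10*u^4 - sqrt(2)*u^4 + 8*u^3 + 10*sqrt(2)*u^3 - 8*sqrt(2)*u^2 + 64*u^2 - 64*sqrt(2)*u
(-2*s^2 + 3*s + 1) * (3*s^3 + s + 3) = -6*s^5 + 9*s^4 + s^3 - 3*s^2 + 10*s + 3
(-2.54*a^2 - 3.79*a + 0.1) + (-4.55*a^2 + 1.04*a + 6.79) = -7.09*a^2 - 2.75*a + 6.89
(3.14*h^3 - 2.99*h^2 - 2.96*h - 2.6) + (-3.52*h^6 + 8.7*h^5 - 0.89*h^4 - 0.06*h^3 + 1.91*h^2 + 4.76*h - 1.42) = -3.52*h^6 + 8.7*h^5 - 0.89*h^4 + 3.08*h^3 - 1.08*h^2 + 1.8*h - 4.02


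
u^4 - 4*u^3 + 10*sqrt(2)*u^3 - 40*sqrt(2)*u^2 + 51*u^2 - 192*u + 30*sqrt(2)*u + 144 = (u - 3)*(u - 1)*(u + 4*sqrt(2))*(u + 6*sqrt(2))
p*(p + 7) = p^2 + 7*p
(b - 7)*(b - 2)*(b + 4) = b^3 - 5*b^2 - 22*b + 56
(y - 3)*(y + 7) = y^2 + 4*y - 21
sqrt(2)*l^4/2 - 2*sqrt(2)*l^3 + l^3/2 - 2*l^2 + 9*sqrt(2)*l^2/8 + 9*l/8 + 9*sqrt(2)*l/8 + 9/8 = (l - 3)*(l - 3/2)*(l + 1/2)*(sqrt(2)*l/2 + 1/2)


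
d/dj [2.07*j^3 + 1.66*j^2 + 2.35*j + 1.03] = 6.21*j^2 + 3.32*j + 2.35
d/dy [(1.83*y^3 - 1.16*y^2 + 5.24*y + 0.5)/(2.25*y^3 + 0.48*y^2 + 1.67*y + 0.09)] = (3.4884*y^4 - 17.4678*y^3 - 7.3333*y^2 - 0.688800000000001*y - 0.3634)/(5.0625*y^6 + 2.16*y^5 + 7.7454*y^4 + 2.0082*y^3 + 2.8753*y^2 + 0.3006*y + 0.0081)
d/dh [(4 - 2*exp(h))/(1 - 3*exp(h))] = 10*exp(h)/(3*exp(h) - 1)^2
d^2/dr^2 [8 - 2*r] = 0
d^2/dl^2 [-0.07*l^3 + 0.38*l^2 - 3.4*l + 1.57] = 0.76 - 0.42*l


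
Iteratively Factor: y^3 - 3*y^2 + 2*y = (y - 2)*(y^2 - y) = y*(y - 2)*(y - 1)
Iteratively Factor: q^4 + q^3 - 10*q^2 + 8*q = (q + 4)*(q^3 - 3*q^2 + 2*q) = (q - 2)*(q + 4)*(q^2 - q) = q*(q - 2)*(q + 4)*(q - 1)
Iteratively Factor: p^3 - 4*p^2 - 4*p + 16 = (p - 4)*(p^2 - 4) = (p - 4)*(p - 2)*(p + 2)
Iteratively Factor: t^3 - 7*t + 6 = (t - 1)*(t^2 + t - 6) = (t - 2)*(t - 1)*(t + 3)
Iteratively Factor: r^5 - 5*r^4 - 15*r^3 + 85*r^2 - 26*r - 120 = (r - 3)*(r^4 - 2*r^3 - 21*r^2 + 22*r + 40) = (r - 3)*(r + 1)*(r^3 - 3*r^2 - 18*r + 40) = (r - 3)*(r + 1)*(r + 4)*(r^2 - 7*r + 10) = (r - 3)*(r - 2)*(r + 1)*(r + 4)*(r - 5)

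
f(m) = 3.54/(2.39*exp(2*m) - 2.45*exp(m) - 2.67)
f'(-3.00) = 0.05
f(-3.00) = -1.27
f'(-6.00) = 0.00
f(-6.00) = -1.32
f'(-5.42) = 0.01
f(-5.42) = -1.32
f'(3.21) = -0.01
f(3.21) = 0.00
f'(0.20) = -3.33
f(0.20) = -1.69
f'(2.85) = -0.01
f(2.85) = 0.01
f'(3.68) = -0.00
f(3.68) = 0.00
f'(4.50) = -0.00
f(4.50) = 0.00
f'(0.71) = -10.49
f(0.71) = 1.58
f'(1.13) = -0.85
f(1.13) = 0.28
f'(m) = 3.54*(-4.78*exp(2*m) + 2.45*exp(m))/(2.39*exp(2*m) - 2.45*exp(m) - 2.67)^2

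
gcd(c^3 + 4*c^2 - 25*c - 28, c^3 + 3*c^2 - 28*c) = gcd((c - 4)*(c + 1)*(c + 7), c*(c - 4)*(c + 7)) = c^2 + 3*c - 28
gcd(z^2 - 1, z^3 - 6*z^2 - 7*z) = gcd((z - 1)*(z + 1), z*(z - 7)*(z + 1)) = z + 1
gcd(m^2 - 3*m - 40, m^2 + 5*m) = m + 5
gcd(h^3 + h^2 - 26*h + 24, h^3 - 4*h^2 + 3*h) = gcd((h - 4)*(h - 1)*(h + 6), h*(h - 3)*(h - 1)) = h - 1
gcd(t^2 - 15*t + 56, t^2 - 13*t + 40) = t - 8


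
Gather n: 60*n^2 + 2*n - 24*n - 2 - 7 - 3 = 60*n^2 - 22*n - 12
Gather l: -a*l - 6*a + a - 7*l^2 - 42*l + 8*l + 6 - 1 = -5*a - 7*l^2 + l*(-a - 34) + 5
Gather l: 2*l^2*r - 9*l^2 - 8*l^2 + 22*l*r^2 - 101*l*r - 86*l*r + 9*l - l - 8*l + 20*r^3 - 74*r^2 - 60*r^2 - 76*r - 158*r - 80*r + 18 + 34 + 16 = l^2*(2*r - 17) + l*(22*r^2 - 187*r) + 20*r^3 - 134*r^2 - 314*r + 68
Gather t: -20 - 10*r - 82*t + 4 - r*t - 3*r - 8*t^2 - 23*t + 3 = -13*r - 8*t^2 + t*(-r - 105) - 13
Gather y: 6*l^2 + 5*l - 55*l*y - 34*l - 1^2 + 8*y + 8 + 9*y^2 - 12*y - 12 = 6*l^2 - 29*l + 9*y^2 + y*(-55*l - 4) - 5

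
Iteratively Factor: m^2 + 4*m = (m + 4)*(m)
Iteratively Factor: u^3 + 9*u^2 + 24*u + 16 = (u + 4)*(u^2 + 5*u + 4) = (u + 1)*(u + 4)*(u + 4)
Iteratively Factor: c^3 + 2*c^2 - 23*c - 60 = (c + 4)*(c^2 - 2*c - 15) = (c + 3)*(c + 4)*(c - 5)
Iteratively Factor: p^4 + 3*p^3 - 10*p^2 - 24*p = (p)*(p^3 + 3*p^2 - 10*p - 24) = p*(p - 3)*(p^2 + 6*p + 8) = p*(p - 3)*(p + 2)*(p + 4)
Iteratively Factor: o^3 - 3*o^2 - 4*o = (o)*(o^2 - 3*o - 4) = o*(o + 1)*(o - 4)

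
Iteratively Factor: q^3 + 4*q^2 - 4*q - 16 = (q + 4)*(q^2 - 4) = (q + 2)*(q + 4)*(q - 2)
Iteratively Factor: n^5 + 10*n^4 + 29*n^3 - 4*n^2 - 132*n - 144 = (n + 3)*(n^4 + 7*n^3 + 8*n^2 - 28*n - 48) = (n + 2)*(n + 3)*(n^3 + 5*n^2 - 2*n - 24) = (n + 2)*(n + 3)*(n + 4)*(n^2 + n - 6) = (n - 2)*(n + 2)*(n + 3)*(n + 4)*(n + 3)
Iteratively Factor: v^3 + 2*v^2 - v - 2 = (v + 1)*(v^2 + v - 2) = (v - 1)*(v + 1)*(v + 2)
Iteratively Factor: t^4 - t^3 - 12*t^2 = (t)*(t^3 - t^2 - 12*t) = t*(t + 3)*(t^2 - 4*t) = t^2*(t + 3)*(t - 4)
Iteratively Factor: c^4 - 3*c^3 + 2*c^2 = (c)*(c^3 - 3*c^2 + 2*c) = c^2*(c^2 - 3*c + 2) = c^2*(c - 1)*(c - 2)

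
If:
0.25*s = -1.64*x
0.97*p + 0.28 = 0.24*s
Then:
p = -1.62309278350515*x - 0.288659793814433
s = -6.56*x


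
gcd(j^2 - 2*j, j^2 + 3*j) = j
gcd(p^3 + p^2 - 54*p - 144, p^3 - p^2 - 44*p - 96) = p^2 - 5*p - 24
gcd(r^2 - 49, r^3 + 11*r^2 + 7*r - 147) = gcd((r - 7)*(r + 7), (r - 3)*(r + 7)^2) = r + 7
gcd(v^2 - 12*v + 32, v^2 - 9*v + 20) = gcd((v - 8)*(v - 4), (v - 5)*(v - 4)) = v - 4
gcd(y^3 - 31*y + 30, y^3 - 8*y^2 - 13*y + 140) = y - 5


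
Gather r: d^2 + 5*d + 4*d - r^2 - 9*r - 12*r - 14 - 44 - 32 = d^2 + 9*d - r^2 - 21*r - 90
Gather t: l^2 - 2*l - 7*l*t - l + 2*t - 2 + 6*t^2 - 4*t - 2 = l^2 - 3*l + 6*t^2 + t*(-7*l - 2) - 4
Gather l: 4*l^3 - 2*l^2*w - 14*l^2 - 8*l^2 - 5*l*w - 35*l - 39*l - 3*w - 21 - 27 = 4*l^3 + l^2*(-2*w - 22) + l*(-5*w - 74) - 3*w - 48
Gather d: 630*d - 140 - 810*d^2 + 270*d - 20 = -810*d^2 + 900*d - 160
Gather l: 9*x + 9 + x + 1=10*x + 10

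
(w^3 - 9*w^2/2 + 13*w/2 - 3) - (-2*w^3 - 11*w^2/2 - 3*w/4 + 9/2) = 3*w^3 + w^2 + 29*w/4 - 15/2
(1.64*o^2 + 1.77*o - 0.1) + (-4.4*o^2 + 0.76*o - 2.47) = -2.76*o^2 + 2.53*o - 2.57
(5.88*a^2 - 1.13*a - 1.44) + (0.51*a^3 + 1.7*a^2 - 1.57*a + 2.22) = 0.51*a^3 + 7.58*a^2 - 2.7*a + 0.78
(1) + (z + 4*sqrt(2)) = z + 1 + 4*sqrt(2)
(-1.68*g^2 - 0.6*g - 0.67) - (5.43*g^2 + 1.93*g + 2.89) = -7.11*g^2 - 2.53*g - 3.56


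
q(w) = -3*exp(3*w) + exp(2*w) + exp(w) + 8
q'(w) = -9*exp(3*w) + 2*exp(2*w) + exp(w)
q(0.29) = 3.96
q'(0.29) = -16.57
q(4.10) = -655378.68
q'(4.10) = -1969921.66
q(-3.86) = 8.02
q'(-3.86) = 0.02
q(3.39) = -77406.50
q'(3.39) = -233182.89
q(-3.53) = 8.03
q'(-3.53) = 0.03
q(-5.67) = 8.00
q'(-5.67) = 0.00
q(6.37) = -597365919.99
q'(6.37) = -1792440075.62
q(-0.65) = 8.37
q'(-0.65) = -0.21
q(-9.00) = 8.00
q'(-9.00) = 0.00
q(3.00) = -23877.74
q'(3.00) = -72100.81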